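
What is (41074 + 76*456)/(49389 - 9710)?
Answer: 75730/39679 ≈ 1.9086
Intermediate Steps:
(41074 + 76*456)/(49389 - 9710) = (41074 + 34656)/39679 = 75730*(1/39679) = 75730/39679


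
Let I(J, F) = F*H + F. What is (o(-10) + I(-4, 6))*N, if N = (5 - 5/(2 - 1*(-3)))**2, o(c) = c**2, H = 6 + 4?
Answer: 2656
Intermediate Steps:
H = 10
I(J, F) = 11*F (I(J, F) = F*10 + F = 10*F + F = 11*F)
N = 16 (N = (5 - 5/(2 + 3))**2 = (5 - 5/5)**2 = (5 - 5*1/5)**2 = (5 - 1)**2 = 4**2 = 16)
(o(-10) + I(-4, 6))*N = ((-10)**2 + 11*6)*16 = (100 + 66)*16 = 166*16 = 2656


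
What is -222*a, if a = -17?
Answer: 3774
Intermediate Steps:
-222*a = -222*(-17) = 3774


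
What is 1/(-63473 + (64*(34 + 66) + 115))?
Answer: -1/56958 ≈ -1.7557e-5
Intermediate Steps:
1/(-63473 + (64*(34 + 66) + 115)) = 1/(-63473 + (64*100 + 115)) = 1/(-63473 + (6400 + 115)) = 1/(-63473 + 6515) = 1/(-56958) = -1/56958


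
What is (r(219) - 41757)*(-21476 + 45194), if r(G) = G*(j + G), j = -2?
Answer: 136757988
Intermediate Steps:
r(G) = G*(-2 + G)
(r(219) - 41757)*(-21476 + 45194) = (219*(-2 + 219) - 41757)*(-21476 + 45194) = (219*217 - 41757)*23718 = (47523 - 41757)*23718 = 5766*23718 = 136757988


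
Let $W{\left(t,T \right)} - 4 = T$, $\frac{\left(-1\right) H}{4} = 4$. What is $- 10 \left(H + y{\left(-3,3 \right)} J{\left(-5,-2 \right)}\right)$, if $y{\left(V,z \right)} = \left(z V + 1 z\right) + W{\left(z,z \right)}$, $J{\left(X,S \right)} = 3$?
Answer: $130$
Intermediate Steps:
$H = -16$ ($H = \left(-4\right) 4 = -16$)
$W{\left(t,T \right)} = 4 + T$
$y{\left(V,z \right)} = 4 + 2 z + V z$ ($y{\left(V,z \right)} = \left(z V + 1 z\right) + \left(4 + z\right) = \left(V z + z\right) + \left(4 + z\right) = \left(z + V z\right) + \left(4 + z\right) = 4 + 2 z + V z$)
$- 10 \left(H + y{\left(-3,3 \right)} J{\left(-5,-2 \right)}\right) = - 10 \left(-16 + \left(4 + 2 \cdot 3 - 9\right) 3\right) = - 10 \left(-16 + \left(4 + 6 - 9\right) 3\right) = - 10 \left(-16 + 1 \cdot 3\right) = - 10 \left(-16 + 3\right) = \left(-10\right) \left(-13\right) = 130$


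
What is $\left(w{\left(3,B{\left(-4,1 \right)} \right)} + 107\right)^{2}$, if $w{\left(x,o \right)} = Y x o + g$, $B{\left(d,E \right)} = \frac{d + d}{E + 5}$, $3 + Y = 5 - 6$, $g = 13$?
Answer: $18496$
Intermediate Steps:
$Y = -4$ ($Y = -3 + \left(5 - 6\right) = -3 - 1 = -4$)
$B{\left(d,E \right)} = \frac{2 d}{5 + E}$
$w{\left(x,o \right)} = 13 - 4 o x$ ($w{\left(x,o \right)} = - 4 x o + 13 = - 4 o x + 13 = 13 - 4 o x$)
$\left(w{\left(3,B{\left(-4,1 \right)} \right)} + 107\right)^{2} = \left(\left(13 - 4 \cdot 2 \left(-4\right) \frac{1}{5 + 1} \cdot 3\right) + 107\right)^{2} = \left(\left(13 - 4 \cdot 2 \left(-4\right) \frac{1}{6} \cdot 3\right) + 107\right)^{2} = \left(\left(13 - \left(- \frac{16}{3}\right) 3\right) + 107\right)^{2} = \left(\left(13 + 16\right) + 107\right)^{2} = \left(29 + 107\right)^{2} = 136^{2} = 18496$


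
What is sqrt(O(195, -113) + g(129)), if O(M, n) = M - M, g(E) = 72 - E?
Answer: I*sqrt(57) ≈ 7.5498*I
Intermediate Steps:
O(M, n) = 0
sqrt(O(195, -113) + g(129)) = sqrt(0 + (72 - 1*129)) = sqrt(0 + (72 - 129)) = sqrt(0 - 57) = sqrt(-57) = I*sqrt(57)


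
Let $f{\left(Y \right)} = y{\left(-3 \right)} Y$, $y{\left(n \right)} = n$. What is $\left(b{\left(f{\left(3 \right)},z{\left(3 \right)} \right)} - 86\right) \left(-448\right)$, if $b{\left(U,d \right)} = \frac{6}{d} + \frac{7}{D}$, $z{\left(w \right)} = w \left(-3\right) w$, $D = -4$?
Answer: $\frac{354704}{9} \approx 39412.0$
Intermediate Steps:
$f{\left(Y \right)} = - 3 Y$
$z{\left(w \right)} = - 3 w^{2}$ ($z{\left(w \right)} = - 3 w w = - 3 w^{2}$)
$b{\left(U,d \right)} = - \frac{7}{4} + \frac{6}{d}$ ($b{\left(U,d \right)} = \frac{6}{d} + \frac{7}{-4} = \frac{6}{d} + 7 \left(- \frac{1}{4}\right) = \frac{6}{d} - \frac{7}{4} = - \frac{7}{4} + \frac{6}{d}$)
$\left(b{\left(f{\left(3 \right)},z{\left(3 \right)} \right)} - 86\right) \left(-448\right) = \left(\left(- \frac{7}{4} + \frac{6}{\left(-3\right) 3^{2}}\right) - 86\right) \left(-448\right) = \left(\left(- \frac{7}{4} + \frac{6}{\left(-3\right) 9}\right) - 86\right) \left(-448\right) = \left(\left(- \frac{7}{4} + \frac{6}{-27}\right) - 86\right) \left(-448\right) = \left(\left(- \frac{7}{4} + 6 \left(- \frac{1}{27}\right)\right) - 86\right) \left(-448\right) = \left(\left(- \frac{7}{4} - \frac{2}{9}\right) - 86\right) \left(-448\right) = \left(- \frac{71}{36} - 86\right) \left(-448\right) = \left(- \frac{3167}{36}\right) \left(-448\right) = \frac{354704}{9}$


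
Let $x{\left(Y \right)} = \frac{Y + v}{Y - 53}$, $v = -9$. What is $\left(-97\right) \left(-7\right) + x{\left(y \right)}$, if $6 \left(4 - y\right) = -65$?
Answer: $\frac{155456}{229} \approx 678.85$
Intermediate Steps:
$y = \frac{89}{6}$ ($y = 4 - - \frac{65}{6} = 4 + \frac{65}{6} = \frac{89}{6} \approx 14.833$)
$x{\left(Y \right)} = \frac{-9 + Y}{-53 + Y}$ ($x{\left(Y \right)} = \frac{Y - 9}{Y - 53} = \frac{-9 + Y}{-53 + Y}$)
$\left(-97\right) \left(-7\right) + x{\left(y \right)} = \left(-97\right) \left(-7\right) + \frac{-9 + \frac{89}{6}}{-53 + \frac{89}{6}} = 679 + \frac{1}{- \frac{229}{6}} \cdot \frac{35}{6} = 679 - \frac{35}{229} = \frac{155456}{229}$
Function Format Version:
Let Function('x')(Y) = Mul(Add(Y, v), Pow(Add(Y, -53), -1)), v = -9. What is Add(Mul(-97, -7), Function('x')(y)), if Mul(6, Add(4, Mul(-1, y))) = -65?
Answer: Rational(155456, 229) ≈ 678.85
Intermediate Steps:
y = Rational(89, 6) (y = Add(4, Mul(Rational(-1, 6), -65)) = Add(4, Rational(65, 6)) = Rational(89, 6) ≈ 14.833)
Function('x')(Y) = Mul(Pow(Add(-53, Y), -1), Add(-9, Y)) (Function('x')(Y) = Mul(Add(Y, -9), Pow(Add(Y, -53), -1)) = Mul(Add(-9, Y), Pow(Add(-53, Y), -1)) = Mul(Pow(Add(-53, Y), -1), Add(-9, Y)))
Add(Mul(-97, -7), Function('x')(y)) = Add(Mul(-97, -7), Mul(Pow(Add(-53, Rational(89, 6)), -1), Add(-9, Rational(89, 6)))) = Add(679, Mul(Pow(Rational(-229, 6), -1), Rational(35, 6))) = Add(679, Mul(Rational(-6, 229), Rational(35, 6))) = Add(679, Rational(-35, 229)) = Rational(155456, 229)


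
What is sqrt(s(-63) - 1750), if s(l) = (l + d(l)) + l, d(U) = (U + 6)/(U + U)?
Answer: I*sqrt(3308466)/42 ≈ 43.308*I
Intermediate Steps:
d(U) = (6 + U)/(2*U) (d(U) = (6 + U)/((2*U)) = (6 + U)*(1/(2*U)) = (6 + U)/(2*U))
s(l) = 2*l + (6 + l)/(2*l) (s(l) = (l + (6 + l)/(2*l)) + l = 2*l + (6 + l)/(2*l))
sqrt(s(-63) - 1750) = sqrt((1/2 + 2*(-63) + 3/(-63)) - 1750) = sqrt((1/2 - 126 + 3*(-1/63)) - 1750) = sqrt((1/2 - 126 - 1/21) - 1750) = sqrt(-5273/42 - 1750) = sqrt(-78773/42) = I*sqrt(3308466)/42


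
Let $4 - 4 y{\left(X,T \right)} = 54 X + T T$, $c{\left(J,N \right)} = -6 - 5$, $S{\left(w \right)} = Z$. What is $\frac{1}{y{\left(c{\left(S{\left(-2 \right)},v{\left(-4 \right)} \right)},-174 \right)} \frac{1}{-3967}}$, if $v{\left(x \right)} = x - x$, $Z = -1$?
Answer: $\frac{7934}{14839} \approx 0.53467$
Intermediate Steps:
$S{\left(w \right)} = -1$
$v{\left(x \right)} = 0$
$c{\left(J,N \right)} = -11$ ($c{\left(J,N \right)} = -6 - 5 = -11$)
$y{\left(X,T \right)} = 1 - \frac{27 X}{2} - \frac{T^{2}}{4}$ ($y{\left(X,T \right)} = 1 - \frac{54 X + T T}{4} = 1 - \frac{54 X + T^{2}}{4} = 1 - \frac{T^{2} + 54 X}{4} = 1 - \left(\frac{T^{2}}{4} + \frac{27 X}{2}\right) = 1 - \frac{27 X}{2} - \frac{T^{2}}{4}$)
$\frac{1}{y{\left(c{\left(S{\left(-2 \right)},v{\left(-4 \right)} \right)},-174 \right)} \frac{1}{-3967}} = \frac{1}{\left(1 - - \frac{297}{2} - \frac{\left(-174\right)^{2}}{4}\right) \frac{1}{-3967}} = \frac{1}{\left(1 + \frac{297}{2} - 7569\right) \left(- \frac{1}{3967}\right)} = \frac{1}{\left(- \frac{14839}{2}\right) \left(- \frac{1}{3967}\right)} = \frac{1}{\frac{14839}{7934}} = \frac{7934}{14839}$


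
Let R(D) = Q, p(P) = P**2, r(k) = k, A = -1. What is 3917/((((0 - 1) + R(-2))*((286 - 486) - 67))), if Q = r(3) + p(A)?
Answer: -3917/801 ≈ -4.8901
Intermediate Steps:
Q = 4 (Q = 3 + (-1)**2 = 3 + 1 = 4)
R(D) = 4
3917/((((0 - 1) + R(-2))*((286 - 486) - 67))) = 3917/((((0 - 1) + 4)*((286 - 486) - 67))) = 3917/(((-1 + 4)*(-200 - 67))) = 3917/((3*(-267))) = 3917/(-801) = 3917*(-1/801) = -3917/801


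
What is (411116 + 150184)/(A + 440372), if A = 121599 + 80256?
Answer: 561300/642227 ≈ 0.87399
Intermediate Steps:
A = 201855
(411116 + 150184)/(A + 440372) = (411116 + 150184)/(201855 + 440372) = 561300/642227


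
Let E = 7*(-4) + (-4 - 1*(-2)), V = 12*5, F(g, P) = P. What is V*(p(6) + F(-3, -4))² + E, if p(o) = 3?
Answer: 30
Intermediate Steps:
V = 60
E = -30 (E = -28 + (-4 + 2) = -28 - 2 = -30)
V*(p(6) + F(-3, -4))² + E = 60*(3 - 4)² - 30 = 60*(-1)² - 30 = 60*1 - 30 = 60 - 30 = 30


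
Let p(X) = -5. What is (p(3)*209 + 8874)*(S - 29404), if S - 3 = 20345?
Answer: -70899424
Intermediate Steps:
S = 20348 (S = 3 + 20345 = 20348)
(p(3)*209 + 8874)*(S - 29404) = (-5*209 + 8874)*(20348 - 29404) = (-1045 + 8874)*(-9056) = 7829*(-9056) = -70899424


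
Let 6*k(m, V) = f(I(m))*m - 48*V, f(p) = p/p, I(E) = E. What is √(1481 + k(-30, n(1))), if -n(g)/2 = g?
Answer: 2*√373 ≈ 38.626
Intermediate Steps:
n(g) = -2*g
f(p) = 1
k(m, V) = -8*V + m/6 (k(m, V) = (1*m - 48*V)/6 = (m - 48*V)/6 = -8*V + m/6)
√(1481 + k(-30, n(1))) = √(1481 + (-(-16) + (⅙)*(-30))) = √(1481 + (-8*(-2) - 5)) = √(1481 + (16 - 5)) = √(1481 + 11) = √1492 = 2*√373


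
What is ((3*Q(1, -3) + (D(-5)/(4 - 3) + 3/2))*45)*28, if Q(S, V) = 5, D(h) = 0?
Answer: 20790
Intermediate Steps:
((3*Q(1, -3) + (D(-5)/(4 - 3) + 3/2))*45)*28 = ((3*5 + (0/(4 - 3) + 3/2))*45)*28 = ((15 + (0/1 + 3*(½)))*45)*28 = ((15 + (0*1 + 3/2))*45)*28 = ((15 + (0 + 3/2))*45)*28 = ((15 + 3/2)*45)*28 = ((33/2)*45)*28 = (1485/2)*28 = 20790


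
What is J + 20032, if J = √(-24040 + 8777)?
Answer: 20032 + I*√15263 ≈ 20032.0 + 123.54*I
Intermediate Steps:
J = I*√15263 (J = √(-15263) = I*√15263 ≈ 123.54*I)
J + 20032 = I*√15263 + 20032 = 20032 + I*√15263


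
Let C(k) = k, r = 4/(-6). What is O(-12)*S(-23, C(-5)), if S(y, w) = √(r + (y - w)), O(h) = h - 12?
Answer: -16*I*√42 ≈ -103.69*I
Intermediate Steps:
O(h) = -12 + h
r = -⅔ (r = 4*(-⅙) = -⅔ ≈ -0.66667)
S(y, w) = √(-⅔ + y - w) (S(y, w) = √(-⅔ + (y - w)) = √(-⅔ + y - w))
O(-12)*S(-23, C(-5)) = (-12 - 12)*(√(-6 - 9*(-5) + 9*(-23))/3) = -8*√(-6 + 45 - 207) = -8*√(-168) = -8*2*I*√42 = -16*I*√42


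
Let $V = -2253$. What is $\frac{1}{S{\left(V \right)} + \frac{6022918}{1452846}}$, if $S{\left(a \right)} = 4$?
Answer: $\frac{726423}{5917151} \approx 0.12277$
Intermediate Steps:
$\frac{1}{S{\left(V \right)} + \frac{6022918}{1452846}} = \frac{1}{4 + \frac{6022918}{1452846}} = \frac{1}{4 + 6022918 \cdot \frac{1}{1452846}} = \frac{1}{4 + \frac{3011459}{726423}} = \frac{1}{\frac{5917151}{726423}} = \frac{726423}{5917151}$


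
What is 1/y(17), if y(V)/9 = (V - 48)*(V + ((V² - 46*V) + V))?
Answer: 1/128061 ≈ 7.8088e-6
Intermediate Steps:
y(V) = 9*(-48 + V)*(V² - 44*V) (y(V) = 9*((V - 48)*(V + ((V² - 46*V) + V))) = 9*((-48 + V)*(V + (V² - 45*V))) = 9*((-48 + V)*(V² - 44*V)) = 9*(-48 + V)*(V² - 44*V))
1/y(17) = 1/(9*17*(2112 + 17² - 92*17)) = 1/(9*17*(2112 + 289 - 1564)) = 1/(9*17*837) = 1/128061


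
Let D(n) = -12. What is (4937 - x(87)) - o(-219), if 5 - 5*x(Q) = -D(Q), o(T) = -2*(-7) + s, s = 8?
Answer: 24582/5 ≈ 4916.4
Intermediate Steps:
o(T) = 22 (o(T) = -2*(-7) + 8 = 14 + 8 = 22)
x(Q) = -7/5 (x(Q) = 1 - (-1)*(-12)/5 = 1 - 1/5*12 = 1 - 12/5 = -7/5)
(4937 - x(87)) - o(-219) = (4937 - 1*(-7/5)) - 1*22 = (4937 + 7/5) - 22 = 24692/5 - 22 = 24582/5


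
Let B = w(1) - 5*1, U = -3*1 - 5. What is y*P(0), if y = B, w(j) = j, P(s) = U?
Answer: 32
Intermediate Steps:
U = -8 (U = -3 - 5 = -8)
P(s) = -8
B = -4 (B = 1 - 5*1 = 1 - 5 = -4)
y = -4
y*P(0) = -4*(-8) = 32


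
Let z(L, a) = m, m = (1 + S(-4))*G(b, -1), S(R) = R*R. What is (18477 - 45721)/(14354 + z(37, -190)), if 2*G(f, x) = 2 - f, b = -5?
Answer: -54488/28827 ≈ -1.8902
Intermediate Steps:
G(f, x) = 1 - f/2 (G(f, x) = (2 - f)/2 = 1 - f/2)
S(R) = R²
m = 119/2 (m = (1 + (-4)²)*(1 - ½*(-5)) = (1 + 16)*(1 + 5/2) = 17*(7/2) = 119/2 ≈ 59.500)
z(L, a) = 119/2
(18477 - 45721)/(14354 + z(37, -190)) = (18477 - 45721)/(14354 + 119/2) = -27244/28827/2 = -27244*2/28827 = -54488/28827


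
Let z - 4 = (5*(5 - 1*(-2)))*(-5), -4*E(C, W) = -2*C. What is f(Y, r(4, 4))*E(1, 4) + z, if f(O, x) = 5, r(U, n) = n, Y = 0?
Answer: -337/2 ≈ -168.50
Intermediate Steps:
E(C, W) = C/2 (E(C, W) = -(-1)*C/2 = C/2)
z = -171 (z = 4 + (5*(5 - 1*(-2)))*(-5) = 4 + (5*(5 + 2))*(-5) = 4 + (5*7)*(-5) = 4 + 35*(-5) = 4 - 175 = -171)
f(Y, r(4, 4))*E(1, 4) + z = 5*((1/2)*1) - 171 = 5*(1/2) - 171 = 5/2 - 171 = -337/2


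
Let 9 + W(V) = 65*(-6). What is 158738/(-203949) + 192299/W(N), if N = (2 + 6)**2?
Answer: -689167109/1427643 ≈ -482.73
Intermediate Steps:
N = 64 (N = 8**2 = 64)
W(V) = -399 (W(V) = -9 + 65*(-6) = -9 - 390 = -399)
158738/(-203949) + 192299/W(N) = 158738/(-203949) + 192299/(-399) = 158738*(-1/203949) + 192299*(-1/399) = -158738/203949 - 10121/21 = -689167109/1427643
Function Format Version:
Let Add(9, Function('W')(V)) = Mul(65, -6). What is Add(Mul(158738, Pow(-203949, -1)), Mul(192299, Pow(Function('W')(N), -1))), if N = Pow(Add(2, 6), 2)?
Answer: Rational(-689167109, 1427643) ≈ -482.73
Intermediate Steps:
N = 64 (N = Pow(8, 2) = 64)
Function('W')(V) = -399 (Function('W')(V) = Add(-9, Mul(65, -6)) = Add(-9, -390) = -399)
Add(Mul(158738, Pow(-203949, -1)), Mul(192299, Pow(Function('W')(N), -1))) = Add(Mul(158738, Pow(-203949, -1)), Mul(192299, Pow(-399, -1))) = Add(Mul(158738, Rational(-1, 203949)), Mul(192299, Rational(-1, 399))) = Add(Rational(-158738, 203949), Rational(-10121, 21)) = Rational(-689167109, 1427643)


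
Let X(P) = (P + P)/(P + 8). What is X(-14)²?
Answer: 196/9 ≈ 21.778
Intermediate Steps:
X(P) = 2*P/(8 + P) (X(P) = (2*P)/(8 + P) = 2*P/(8 + P))
X(-14)² = (2*(-14)/(8 - 14))² = (2*(-14)/(-6))² = (2*(-14)*(-⅙))² = (14/3)² = 196/9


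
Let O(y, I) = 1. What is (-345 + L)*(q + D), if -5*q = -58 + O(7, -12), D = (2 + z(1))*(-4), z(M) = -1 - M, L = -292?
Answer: -36309/5 ≈ -7261.8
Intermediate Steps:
D = 0 (D = (2 + (-1 - 1*1))*(-4) = (2 + (-1 - 1))*(-4) = (2 - 2)*(-4) = 0*(-4) = 0)
q = 57/5 (q = -(-58 + 1)/5 = -⅕*(-57) = 57/5 ≈ 11.400)
(-345 + L)*(q + D) = (-345 - 292)*(57/5 + 0) = -637*57/5 = -36309/5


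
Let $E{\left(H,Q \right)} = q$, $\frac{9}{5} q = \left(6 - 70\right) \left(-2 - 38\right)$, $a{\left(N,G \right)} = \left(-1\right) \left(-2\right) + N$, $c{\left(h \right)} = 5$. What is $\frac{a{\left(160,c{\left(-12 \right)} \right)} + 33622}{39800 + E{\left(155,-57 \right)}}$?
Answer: $\frac{38007}{46375} \approx 0.81956$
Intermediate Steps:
$a{\left(N,G \right)} = 2 + N$
$q = \frac{12800}{9}$ ($q = \frac{5 \left(6 - 70\right) \left(-2 - 38\right)}{9} = \frac{5 \left(\left(-64\right) \left(-40\right)\right)}{9} = \frac{5}{9} \cdot 2560 = \frac{12800}{9} \approx 1422.2$)
$E{\left(H,Q \right)} = \frac{12800}{9}$
$\frac{a{\left(160,c{\left(-12 \right)} \right)} + 33622}{39800 + E{\left(155,-57 \right)}} = \frac{\left(2 + 160\right) + 33622}{39800 + \frac{12800}{9}} = \frac{162 + 33622}{\frac{371000}{9}} = 33784 \cdot \frac{9}{371000} = \frac{38007}{46375}$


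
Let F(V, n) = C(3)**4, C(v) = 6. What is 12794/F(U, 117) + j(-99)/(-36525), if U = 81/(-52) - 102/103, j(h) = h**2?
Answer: 75766459/7889400 ≈ 9.6036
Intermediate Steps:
U = -13647/5356 (U = 81*(-1/52) - 102*1/103 = -81/52 - 102/103 = -13647/5356 ≈ -2.5480)
F(V, n) = 1296 (F(V, n) = 6**4 = 1296)
12794/F(U, 117) + j(-99)/(-36525) = 12794/1296 + (-99)**2/(-36525) = 12794*(1/1296) + 9801*(-1/36525) = 6397/648 - 3267/12175 = 75766459/7889400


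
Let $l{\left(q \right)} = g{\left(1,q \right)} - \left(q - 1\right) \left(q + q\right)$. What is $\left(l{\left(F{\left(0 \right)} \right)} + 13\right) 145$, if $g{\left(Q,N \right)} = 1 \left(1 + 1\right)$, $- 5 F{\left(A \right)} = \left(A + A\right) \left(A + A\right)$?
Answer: $2175$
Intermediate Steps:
$F{\left(A \right)} = - \frac{4 A^{2}}{5}$ ($F{\left(A \right)} = - \frac{\left(A + A\right) \left(A + A\right)}{5} = - \frac{2 A 2 A}{5} = - \frac{4 A^{2}}{5}$)
$g{\left(Q,N \right)} = 2$ ($g{\left(Q,N \right)} = 1 \cdot 2 = 2$)
$l{\left(q \right)} = 2 - 2 q \left(-1 + q\right)$ ($l{\left(q \right)} = 2 - \left(q - 1\right) \left(q + q\right) = 2 - \left(-1 + q\right) 2 q = 2 - 2 q \left(-1 + q\right)$)
$\left(l{\left(F{\left(0 \right)} \right)} + 13\right) 145 = \left(\left(2 - 2 \left(- \frac{4 \cdot 0^{2}}{5}\right)^{2} + 2 \left(- \frac{4 \cdot 0^{2}}{5}\right)\right) + 13\right) 145 = \left(\left(2 - 2 \left(\left(- \frac{4}{5}\right) 0\right)^{2} + 2 \left(\left(- \frac{4}{5}\right) 0\right)\right) + 13\right) 145 = \left(\left(2 - 2 \cdot 0^{2} + 2 \cdot 0\right) + 13\right) 145 = \left(\left(2 - 0 + 0\right) + 13\right) 145 = \left(\left(2 + 0 + 0\right) + 13\right) 145 = \left(2 + 13\right) 145 = 15 \cdot 145 = 2175$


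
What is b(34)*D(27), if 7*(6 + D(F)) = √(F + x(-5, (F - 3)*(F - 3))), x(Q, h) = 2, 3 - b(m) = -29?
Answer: -192 + 32*√29/7 ≈ -167.38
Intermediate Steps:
b(m) = 32 (b(m) = 3 - 1*(-29) = 3 + 29 = 32)
D(F) = -6 + √(2 + F)/7 (D(F) = -6 + √(F + 2)/7 = -6 + √(2 + F)/7)
b(34)*D(27) = 32*(-6 + √(2 + 27)/7) = 32*(-6 + √29/7) = -192 + 32*√29/7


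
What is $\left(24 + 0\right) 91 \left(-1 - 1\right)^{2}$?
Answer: $8736$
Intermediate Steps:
$\left(24 + 0\right) 91 \left(-1 - 1\right)^{2} = 24 \cdot 91 \left(-2\right)^{2} = 2184 \cdot 4 = 8736$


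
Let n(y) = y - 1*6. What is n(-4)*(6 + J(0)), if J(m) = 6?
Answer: -120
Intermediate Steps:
n(y) = -6 + y (n(y) = y - 6 = -6 + y)
n(-4)*(6 + J(0)) = (-6 - 4)*(6 + 6) = -10*12 = -120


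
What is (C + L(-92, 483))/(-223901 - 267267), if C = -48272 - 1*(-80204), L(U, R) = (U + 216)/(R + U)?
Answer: -390173/6001459 ≈ -0.065013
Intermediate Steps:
L(U, R) = (216 + U)/(R + U)
C = 31932 (C = -48272 + 80204 = 31932)
(C + L(-92, 483))/(-223901 - 267267) = (31932 + (216 - 92)/(483 - 92))/(-223901 - 267267) = (31932 + 124/391)/(-491168) = (31932 + (1/391)*124)*(-1/491168) = (31932 + 124/391)*(-1/491168) = (12485536/391)*(-1/491168) = -390173/6001459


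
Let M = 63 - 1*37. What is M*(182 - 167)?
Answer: 390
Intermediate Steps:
M = 26 (M = 63 - 37 = 26)
M*(182 - 167) = 26*(182 - 167) = 26*15 = 390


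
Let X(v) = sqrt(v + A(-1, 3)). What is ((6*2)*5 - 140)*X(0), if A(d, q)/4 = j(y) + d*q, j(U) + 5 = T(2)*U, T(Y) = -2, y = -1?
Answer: -160*I*sqrt(6) ≈ -391.92*I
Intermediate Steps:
j(U) = -5 - 2*U
A(d, q) = -12 + 4*d*q (A(d, q) = 4*((-5 - 2*(-1)) + d*q) = 4*((-5 + 2) + d*q) = 4*(-3 + d*q) = -12 + 4*d*q)
X(v) = sqrt(-24 + v) (X(v) = sqrt(v + (-12 + 4*(-1)*3)) = sqrt(v + (-12 - 12)) = sqrt(v - 24) = sqrt(-24 + v))
((6*2)*5 - 140)*X(0) = ((6*2)*5 - 140)*sqrt(-24 + 0) = (12*5 - 140)*sqrt(-24) = (60 - 140)*(2*I*sqrt(6)) = -160*I*sqrt(6)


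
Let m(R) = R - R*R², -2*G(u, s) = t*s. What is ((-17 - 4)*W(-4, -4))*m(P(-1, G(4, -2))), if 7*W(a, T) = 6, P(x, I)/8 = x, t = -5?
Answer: -9072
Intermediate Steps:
G(u, s) = 5*s/2 (G(u, s) = -(-5)*s/2 = 5*s/2)
P(x, I) = 8*x
W(a, T) = 6/7 (W(a, T) = (⅐)*6 = 6/7)
m(R) = R - R³
((-17 - 4)*W(-4, -4))*m(P(-1, G(4, -2))) = ((-17 - 4)*(6/7))*(8*(-1) - (8*(-1))³) = (-21*6/7)*(-8 - 1*(-8)³) = -18*(-8 - 1*(-512)) = -18*(-8 + 512) = -18*504 = -9072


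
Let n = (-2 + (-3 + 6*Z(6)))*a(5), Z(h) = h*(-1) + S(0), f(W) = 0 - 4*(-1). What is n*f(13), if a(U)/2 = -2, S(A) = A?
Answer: 656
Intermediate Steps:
f(W) = 4 (f(W) = 0 + 4 = 4)
a(U) = -4 (a(U) = 2*(-2) = -4)
Z(h) = -h (Z(h) = h*(-1) + 0 = -h + 0 = -h)
n = 164 (n = (-2 + (-3 + 6*(-1*6)))*(-4) = (-2 + (-3 + 6*(-6)))*(-4) = (-2 + (-3 - 36))*(-4) = (-2 - 39)*(-4) = -41*(-4) = 164)
n*f(13) = 164*4 = 656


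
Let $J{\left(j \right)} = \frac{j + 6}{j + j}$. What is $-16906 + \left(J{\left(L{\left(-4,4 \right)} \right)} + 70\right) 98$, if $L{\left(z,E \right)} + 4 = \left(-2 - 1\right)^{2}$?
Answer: $- \frac{49691}{5} \approx -9938.2$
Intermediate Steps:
$L{\left(z,E \right)} = 5$ ($L{\left(z,E \right)} = -4 + \left(-2 - 1\right)^{2} = -4 + \left(-3\right)^{2} = -4 + 9 = 5$)
$J{\left(j \right)} = \frac{6 + j}{2 j}$
$-16906 + \left(J{\left(L{\left(-4,4 \right)} \right)} + 70\right) 98 = -16906 + \left(\frac{6 + 5}{2 \cdot 5} + 70\right) 98 = -16906 + \left(\frac{1}{2} \cdot \frac{1}{5} \cdot 11 + 70\right) 98 = -16906 + \left(\frac{11}{10} + 70\right) 98 = -16906 + \frac{711}{10} \cdot 98 = -16906 + \frac{34839}{5} = - \frac{49691}{5}$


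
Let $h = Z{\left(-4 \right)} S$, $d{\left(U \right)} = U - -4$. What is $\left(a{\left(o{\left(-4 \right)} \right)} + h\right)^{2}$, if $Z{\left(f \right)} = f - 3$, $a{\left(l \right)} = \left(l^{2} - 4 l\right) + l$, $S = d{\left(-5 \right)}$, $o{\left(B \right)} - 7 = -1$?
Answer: $625$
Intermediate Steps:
$o{\left(B \right)} = 6$ ($o{\left(B \right)} = 7 - 1 = 6$)
$d{\left(U \right)} = 4 + U$ ($d{\left(U \right)} = U + 4 = 4 + U$)
$S = -1$ ($S = 4 - 5 = -1$)
$a{\left(l \right)} = l^{2} - 3 l$
$Z{\left(f \right)} = -3 + f$ ($Z{\left(f \right)} = f - 3 = -3 + f$)
$h = 7$ ($h = \left(-3 - 4\right) \left(-1\right) = \left(-7\right) \left(-1\right) = 7$)
$\left(a{\left(o{\left(-4 \right)} \right)} + h\right)^{2} = \left(6 \left(-3 + 6\right) + 7\right)^{2} = \left(6 \cdot 3 + 7\right)^{2} = \left(18 + 7\right)^{2} = 25^{2} = 625$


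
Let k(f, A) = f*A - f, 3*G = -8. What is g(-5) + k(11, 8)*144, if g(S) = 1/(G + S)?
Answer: 255021/23 ≈ 11088.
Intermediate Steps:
G = -8/3 (G = (1/3)*(-8) = -8/3 ≈ -2.6667)
k(f, A) = -f + A*f (k(f, A) = A*f - f = -f + A*f)
g(S) = 1/(-8/3 + S)
g(-5) + k(11, 8)*144 = 3/(-8 + 3*(-5)) + (11*(-1 + 8))*144 = 3/(-8 - 15) + (11*7)*144 = 3/(-23) + 77*144 = 3*(-1/23) + 11088 = -3/23 + 11088 = 255021/23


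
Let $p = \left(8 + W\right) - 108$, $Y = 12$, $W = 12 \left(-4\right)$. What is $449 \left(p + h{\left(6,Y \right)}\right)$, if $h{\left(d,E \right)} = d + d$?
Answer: $-61064$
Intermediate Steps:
$W = -48$
$h{\left(d,E \right)} = 2 d$
$p = -148$ ($p = \left(8 - 48\right) - 108 = -40 - 108 = -148$)
$449 \left(p + h{\left(6,Y \right)}\right) = 449 \left(-148 + 2 \cdot 6\right) = 449 \left(-148 + 12\right) = 449 \left(-136\right) = -61064$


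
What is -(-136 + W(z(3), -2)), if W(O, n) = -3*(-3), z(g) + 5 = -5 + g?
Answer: 127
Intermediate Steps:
z(g) = -10 + g (z(g) = -5 + (-5 + g) = -10 + g)
W(O, n) = 9
-(-136 + W(z(3), -2)) = -(-136 + 9) = -1*(-127) = 127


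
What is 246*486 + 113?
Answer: 119669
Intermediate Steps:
246*486 + 113 = 119556 + 113 = 119669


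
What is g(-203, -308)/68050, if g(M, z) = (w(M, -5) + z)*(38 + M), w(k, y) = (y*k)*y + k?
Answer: 92169/6805 ≈ 13.544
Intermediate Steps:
w(k, y) = k + k*y² (w(k, y) = (k*y)*y + k = k*y² + k = k + k*y²)
g(M, z) = (38 + M)*(z + 26*M) (g(M, z) = (M*(1 + (-5)²) + z)*(38 + M) = (M*(1 + 25) + z)*(38 + M) = (M*26 + z)*(38 + M) = (26*M + z)*(38 + M) = (z + 26*M)*(38 + M) = (38 + M)*(z + 26*M))
g(-203, -308)/68050 = (26*(-203)² + 38*(-308) + 988*(-203) - 203*(-308))/68050 = (26*41209 - 11704 - 200564 + 62524)*(1/68050) = (1071434 - 11704 - 200564 + 62524)*(1/68050) = 921690*(1/68050) = 92169/6805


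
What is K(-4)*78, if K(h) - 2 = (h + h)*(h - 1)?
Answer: 3276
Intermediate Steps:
K(h) = 2 + 2*h*(-1 + h) (K(h) = 2 + (h + h)*(h - 1) = 2 + (2*h)*(-1 + h) = 2 + 2*h*(-1 + h))
K(-4)*78 = (2 - 2*(-4) + 2*(-4)²)*78 = (2 + 8 + 2*16)*78 = (2 + 8 + 32)*78 = 42*78 = 3276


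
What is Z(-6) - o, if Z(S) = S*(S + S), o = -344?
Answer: 416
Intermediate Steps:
Z(S) = 2*S**2 (Z(S) = S*(2*S) = 2*S**2)
Z(-6) - o = 2*(-6)**2 - 1*(-344) = 2*36 + 344 = 72 + 344 = 416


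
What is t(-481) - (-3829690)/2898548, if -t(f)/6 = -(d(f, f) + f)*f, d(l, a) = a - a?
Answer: 2011834806329/1449274 ≈ 1.3882e+6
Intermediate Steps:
d(l, a) = 0
t(f) = 6*f² (t(f) = -(-6)*(0 + f)*f = -(-6)*f*f = -(-6)*f² = 6*f²)
t(-481) - (-3829690)/2898548 = 6*(-481)² - (-3829690)/2898548 = 6*231361 - (-3829690)/2898548 = 1388166 - 1*(-1914845/1449274) = 1388166 + 1914845/1449274 = 2011834806329/1449274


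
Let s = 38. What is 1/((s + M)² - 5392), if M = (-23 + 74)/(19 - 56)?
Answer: -1369/5545623 ≈ -0.00024686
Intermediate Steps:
M = -51/37 (M = 51/(-37) = 51*(-1/37) = -51/37 ≈ -1.3784)
1/((s + M)² - 5392) = 1/((38 - 51/37)² - 5392) = 1/((1355/37)² - 5392) = 1/(1836025/1369 - 5392) = 1/(-5545623/1369) = -1369/5545623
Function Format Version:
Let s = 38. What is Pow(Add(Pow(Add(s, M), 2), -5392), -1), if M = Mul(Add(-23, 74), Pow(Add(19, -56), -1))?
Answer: Rational(-1369, 5545623) ≈ -0.00024686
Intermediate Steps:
M = Rational(-51, 37) (M = Mul(51, Pow(-37, -1)) = Mul(51, Rational(-1, 37)) = Rational(-51, 37) ≈ -1.3784)
Pow(Add(Pow(Add(s, M), 2), -5392), -1) = Pow(Add(Pow(Add(38, Rational(-51, 37)), 2), -5392), -1) = Pow(Add(Pow(Rational(1355, 37), 2), -5392), -1) = Pow(Add(Rational(1836025, 1369), -5392), -1) = Pow(Rational(-5545623, 1369), -1) = Rational(-1369, 5545623)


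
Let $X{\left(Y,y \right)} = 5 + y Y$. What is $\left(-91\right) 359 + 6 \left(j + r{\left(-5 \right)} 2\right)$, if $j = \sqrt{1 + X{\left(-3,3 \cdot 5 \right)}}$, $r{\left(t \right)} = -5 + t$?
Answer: $-32789 + 6 i \sqrt{39} \approx -32789.0 + 37.47 i$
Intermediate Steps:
$X{\left(Y,y \right)} = 5 + Y y$
$j = i \sqrt{39}$ ($j = \sqrt{1 + \left(5 - 3 \cdot 3 \cdot 5\right)} = \sqrt{1 + \left(5 - 45\right)} = \sqrt{1 - 40} = \sqrt{-39} = i \sqrt{39} \approx 6.245 i$)
$\left(-91\right) 359 + 6 \left(j + r{\left(-5 \right)} 2\right) = \left(-91\right) 359 + 6 \left(i \sqrt{39} + \left(-5 - 5\right) 2\right) = -32669 + 6 \left(i \sqrt{39} - 20\right) = -32669 + 6 \left(-20 + i \sqrt{39}\right) = -32669 - \left(120 - 6 i \sqrt{39}\right) = -32789 + 6 i \sqrt{39}$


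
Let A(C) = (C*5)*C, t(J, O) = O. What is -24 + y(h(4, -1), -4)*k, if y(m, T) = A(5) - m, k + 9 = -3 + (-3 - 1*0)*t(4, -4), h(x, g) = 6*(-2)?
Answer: -24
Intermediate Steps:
h(x, g) = -12
A(C) = 5*C**2 (A(C) = (5*C)*C = 5*C**2)
k = 0 (k = -9 + (-3 + (-3 - 1*0)*(-4)) = -9 + (-3 + (-3 + 0)*(-4)) = -9 + (-3 - 3*(-4)) = -9 + (-3 + 12) = -9 + 9 = 0)
y(m, T) = 125 - m (y(m, T) = 5*5**2 - m = 5*25 - m = 125 - m)
-24 + y(h(4, -1), -4)*k = -24 + (125 - 1*(-12))*0 = -24 + (125 + 12)*0 = -24 + 137*0 = -24 + 0 = -24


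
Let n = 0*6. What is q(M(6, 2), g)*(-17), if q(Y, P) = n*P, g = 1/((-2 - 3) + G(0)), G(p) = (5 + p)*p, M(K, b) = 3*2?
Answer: 0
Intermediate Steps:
M(K, b) = 6
G(p) = p*(5 + p)
n = 0
g = -⅕ (g = 1/((-2 - 3) + 0*(5 + 0)) = 1/(-5 + 0*5) = 1/(-5 + 0) = 1/(-5) = -⅕ ≈ -0.20000)
q(Y, P) = 0 (q(Y, P) = 0*P = 0)
q(M(6, 2), g)*(-17) = 0*(-17) = 0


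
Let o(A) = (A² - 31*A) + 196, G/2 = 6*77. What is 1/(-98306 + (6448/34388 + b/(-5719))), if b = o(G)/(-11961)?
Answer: -84011061789/8258774673923902 ≈ -1.0172e-5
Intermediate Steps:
G = 924 (G = 2*(6*77) = 2*462 = 924)
o(A) = 196 + A² - 31*A
b = -825328/11961 (b = (196 + 924² - 31*924)/(-11961) = (196 + 853776 - 28644)*(-1/11961) = 825328*(-1/11961) = -825328/11961 ≈ -69.002)
1/(-98306 + (6448/34388 + b/(-5719))) = 1/(-98306 + (6448/34388 - 825328/11961/(-5719))) = 1/(-98306 + (6448*(1/34388) - 825328/11961*(-1/5719))) = 1/(-98306 + (1612/8597 + 117904/9772137)) = 1/(-98306 + 16766305532/84011061789) = 1/(-8258774673923902/84011061789) = -84011061789/8258774673923902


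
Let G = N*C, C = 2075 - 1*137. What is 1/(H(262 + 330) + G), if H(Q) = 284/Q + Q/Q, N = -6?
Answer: -148/1720725 ≈ -8.6010e-5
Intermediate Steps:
H(Q) = 1 + 284/Q (H(Q) = 284/Q + 1 = 1 + 284/Q)
C = 1938 (C = 2075 - 137 = 1938)
G = -11628 (G = -6*1938 = -11628)
1/(H(262 + 330) + G) = 1/((284 + (262 + 330))/(262 + 330) - 11628) = 1/((284 + 592)/592 - 11628) = 1/((1/592)*876 - 11628) = 1/(219/148 - 11628) = 1/(-1720725/148) = -148/1720725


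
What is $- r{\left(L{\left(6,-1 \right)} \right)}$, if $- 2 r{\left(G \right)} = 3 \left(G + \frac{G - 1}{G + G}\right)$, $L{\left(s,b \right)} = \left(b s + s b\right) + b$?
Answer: $- \frac{243}{13} \approx -18.692$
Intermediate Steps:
$L{\left(s,b \right)} = b + 2 b s$ ($L{\left(s,b \right)} = \left(b s + b s\right) + b = 2 b s + b = b + 2 b s$)
$r{\left(G \right)} = - \frac{3 G}{2} - \frac{3 \left(-1 + G\right)}{4 G}$ ($r{\left(G \right)} = - \frac{3 \left(G + \frac{G - 1}{G + G}\right)}{2} = - \frac{3 \left(G + \frac{-1 + G}{2 G}\right)}{2} = - \frac{3 G + \frac{3 \left(-1 + G\right)}{2 G}}{2} = - \frac{3 G}{2} - \frac{3 \left(-1 + G\right)}{4 G}$)
$- r{\left(L{\left(6,-1 \right)} \right)} = - \frac{3 \left(1 - - (1 + 2 \cdot 6) - 2 \left(- (1 + 2 \cdot 6)\right)^{2}\right)}{4 \left(- (1 + 2 \cdot 6)\right)} = - \frac{3 \left(1 - - (1 + 12) - 2 \left(- (1 + 12)\right)^{2}\right)}{4 \left(- (1 + 12)\right)} = - \frac{3 \left(1 - \left(-1\right) 13 - 2 \left(\left(-1\right) 13\right)^{2}\right)}{4 \left(\left(-1\right) 13\right)} = - \frac{3 \left(1 - -13 - 2 \left(-13\right)^{2}\right)}{4 \left(-13\right)} = - \frac{3 \left(-1\right) \left(1 + 13 - 338\right)}{4 \cdot 13} = - \frac{3 \left(-1\right) \left(-324\right)}{4 \cdot 13} = \left(-1\right) \frac{243}{13} = - \frac{243}{13}$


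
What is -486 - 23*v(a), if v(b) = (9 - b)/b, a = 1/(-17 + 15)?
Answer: -49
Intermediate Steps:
a = -1/2 (a = 1/(-2) = -1/2 ≈ -0.50000)
v(b) = (9 - b)/b
-486 - 23*v(a) = -486 - 23*(9 - 1*(-1/2))/(-1/2) = -486 - (-46)*(9 + 1/2) = -486 - (-46)*19/2 = -486 - 23*(-19) = -486 + 437 = -49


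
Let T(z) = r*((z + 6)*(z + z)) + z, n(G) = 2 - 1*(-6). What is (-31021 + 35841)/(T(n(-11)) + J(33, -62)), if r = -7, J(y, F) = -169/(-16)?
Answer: -77120/24791 ≈ -3.1108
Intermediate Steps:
J(y, F) = 169/16 (J(y, F) = -169*(-1/16) = 169/16)
n(G) = 8 (n(G) = 2 + 6 = 8)
T(z) = z - 14*z*(6 + z) (T(z) = -7*(z + 6)*(z + z) + z = -7*(6 + z)*2*z + z = -14*z*(6 + z) + z = z - 14*z*(6 + z))
(-31021 + 35841)/(T(n(-11)) + J(33, -62)) = (-31021 + 35841)/(-1*8*(83 + 14*8) + 169/16) = 4820/(-1*8*(83 + 112) + 169/16) = 4820/(-1*8*195 + 169/16) = 4820/(-1560 + 169/16) = 4820/(-24791/16) = 4820*(-16/24791) = -77120/24791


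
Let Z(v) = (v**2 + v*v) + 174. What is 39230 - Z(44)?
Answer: 35184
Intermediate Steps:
Z(v) = 174 + 2*v**2 (Z(v) = (v**2 + v**2) + 174 = 2*v**2 + 174 = 174 + 2*v**2)
39230 - Z(44) = 39230 - (174 + 2*44**2) = 39230 - (174 + 2*1936) = 39230 - (174 + 3872) = 39230 - 1*4046 = 39230 - 4046 = 35184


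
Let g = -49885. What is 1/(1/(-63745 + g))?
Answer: -113630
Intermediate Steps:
1/(1/(-63745 + g)) = 1/(1/(-63745 - 49885)) = 1/(1/(-113630)) = 1/(-1/113630) = -113630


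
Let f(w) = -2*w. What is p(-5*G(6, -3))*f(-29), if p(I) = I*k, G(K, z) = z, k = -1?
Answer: -870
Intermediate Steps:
p(I) = -I (p(I) = I*(-1) = -I)
p(-5*G(6, -3))*f(-29) = (-(-5)*(-3))*(-2*(-29)) = -1*15*58 = -15*58 = -870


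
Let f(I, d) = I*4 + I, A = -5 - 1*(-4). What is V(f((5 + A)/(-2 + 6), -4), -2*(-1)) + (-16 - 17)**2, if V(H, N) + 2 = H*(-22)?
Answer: 977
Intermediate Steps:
A = -1 (A = -5 + 4 = -1)
f(I, d) = 5*I (f(I, d) = 4*I + I = 5*I)
V(H, N) = -2 - 22*H (V(H, N) = -2 + H*(-22) = -2 - 22*H)
V(f((5 + A)/(-2 + 6), -4), -2*(-1)) + (-16 - 17)**2 = (-2 - 110*(5 - 1)/(-2 + 6)) + (-16 - 17)**2 = (-2 - 110*4/4) + (-33)**2 = (-2 - 110*4*(1/4)) + 1089 = (-2 - 110) + 1089 = -112 + 1089 = 977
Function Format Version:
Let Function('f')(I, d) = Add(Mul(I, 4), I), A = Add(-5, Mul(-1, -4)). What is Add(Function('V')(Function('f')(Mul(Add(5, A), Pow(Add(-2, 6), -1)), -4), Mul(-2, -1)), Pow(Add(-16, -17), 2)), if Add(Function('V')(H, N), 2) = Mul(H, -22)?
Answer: 977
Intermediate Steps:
A = -1 (A = Add(-5, 4) = -1)
Function('f')(I, d) = Mul(5, I) (Function('f')(I, d) = Add(Mul(4, I), I) = Mul(5, I))
Function('V')(H, N) = Add(-2, Mul(-22, H)) (Function('V')(H, N) = Add(-2, Mul(H, -22)) = Add(-2, Mul(-22, H)))
Add(Function('V')(Function('f')(Mul(Add(5, A), Pow(Add(-2, 6), -1)), -4), Mul(-2, -1)), Pow(Add(-16, -17), 2)) = Add(Add(-2, Mul(-22, Mul(5, Mul(Add(5, -1), Pow(Add(-2, 6), -1))))), Pow(Add(-16, -17), 2)) = Add(Add(-2, Mul(-22, Mul(5, Mul(4, Pow(4, -1))))), Pow(-33, 2)) = Add(Add(-2, Mul(-22, Mul(5, Mul(4, Rational(1, 4))))), 1089) = Add(Add(-2, Mul(-22, Mul(5, 1))), 1089) = Add(Add(-2, Mul(-22, 5)), 1089) = Add(Add(-2, -110), 1089) = Add(-112, 1089) = 977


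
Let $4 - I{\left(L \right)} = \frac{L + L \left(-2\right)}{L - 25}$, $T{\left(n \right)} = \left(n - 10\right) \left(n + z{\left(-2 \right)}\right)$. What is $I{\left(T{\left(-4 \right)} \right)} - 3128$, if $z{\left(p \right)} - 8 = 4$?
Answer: $- \frac{427876}{137} \approx -3123.2$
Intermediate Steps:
$z{\left(p \right)} = 12$ ($z{\left(p \right)} = 8 + 4 = 12$)
$T{\left(n \right)} = \left(-10 + n\right) \left(12 + n\right)$ ($T{\left(n \right)} = \left(n - 10\right) \left(n + 12\right) = \left(-10 + n\right) \left(12 + n\right)$)
$I{\left(L \right)} = 4 + \frac{L}{-25 + L}$ ($I{\left(L \right)} = 4 - \frac{L + L \left(-2\right)}{L - 25} = 4 - \frac{L - 2 L}{-25 + L} = 4 - \frac{\left(-1\right) L}{-25 + L} = 4 - - \frac{L}{-25 + L} = 4 + \frac{L}{-25 + L}$)
$I{\left(T{\left(-4 \right)} \right)} - 3128 = \frac{5 \left(-20 + \left(-120 + \left(-4\right)^{2} + 2 \left(-4\right)\right)\right)}{-25 + \left(-120 + \left(-4\right)^{2} + 2 \left(-4\right)\right)} - 3128 = \frac{5 \left(-20 - 112\right)}{-25 - 112} - 3128 = 5 \frac{1}{-137} \left(-132\right) - 3128 = 5 \left(- \frac{1}{137}\right) \left(-132\right) - 3128 = \frac{660}{137} - 3128 = - \frac{427876}{137}$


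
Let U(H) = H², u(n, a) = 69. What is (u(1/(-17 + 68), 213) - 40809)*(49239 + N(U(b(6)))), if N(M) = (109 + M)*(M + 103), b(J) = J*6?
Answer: -82084337160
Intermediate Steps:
b(J) = 6*J
N(M) = (103 + M)*(109 + M) (N(M) = (109 + M)*(103 + M) = (103 + M)*(109 + M))
(u(1/(-17 + 68), 213) - 40809)*(49239 + N(U(b(6)))) = (69 - 40809)*(49239 + (11227 + ((6*6)²)² + 212*(6*6)²)) = -40740*(49239 + (11227 + (36²)² + 212*36²)) = -40740*(49239 + (11227 + 1296² + 212*1296)) = -40740*(49239 + (11227 + 1679616 + 274752)) = -40740*(49239 + 1965595) = -40740*2014834 = -82084337160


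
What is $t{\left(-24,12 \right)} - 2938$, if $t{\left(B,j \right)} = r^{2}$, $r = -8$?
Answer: $-2874$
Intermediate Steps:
$t{\left(B,j \right)} = 64$ ($t{\left(B,j \right)} = \left(-8\right)^{2} = 64$)
$t{\left(-24,12 \right)} - 2938 = 64 - 2938 = -2874$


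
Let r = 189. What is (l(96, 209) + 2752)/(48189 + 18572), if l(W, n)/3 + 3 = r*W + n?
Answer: 57802/66761 ≈ 0.86580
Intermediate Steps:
l(W, n) = -9 + 3*n + 567*W (l(W, n) = -9 + 3*(189*W + n) = -9 + 3*(n + 189*W) = -9 + (3*n + 567*W) = -9 + 3*n + 567*W)
(l(96, 209) + 2752)/(48189 + 18572) = ((-9 + 3*209 + 567*96) + 2752)/(48189 + 18572) = ((-9 + 627 + 54432) + 2752)/66761 = (55050 + 2752)*(1/66761) = 57802*(1/66761) = 57802/66761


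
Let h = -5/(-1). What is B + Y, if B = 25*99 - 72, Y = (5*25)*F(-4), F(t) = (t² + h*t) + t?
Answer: 1403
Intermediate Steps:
h = 5 (h = -5*(-1) = 5)
F(t) = t² + 6*t (F(t) = (t² + 5*t) + t = t² + 6*t)
Y = -1000 (Y = (5*25)*(-4*(6 - 4)) = 125*(-4*2) = 125*(-8) = -1000)
B = 2403 (B = 2475 - 72 = 2403)
B + Y = 2403 - 1000 = 1403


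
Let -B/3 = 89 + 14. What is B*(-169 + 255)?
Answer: -26574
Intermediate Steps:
B = -309 (B = -3*(89 + 14) = -3*103 = -309)
B*(-169 + 255) = -309*(-169 + 255) = -309*86 = -26574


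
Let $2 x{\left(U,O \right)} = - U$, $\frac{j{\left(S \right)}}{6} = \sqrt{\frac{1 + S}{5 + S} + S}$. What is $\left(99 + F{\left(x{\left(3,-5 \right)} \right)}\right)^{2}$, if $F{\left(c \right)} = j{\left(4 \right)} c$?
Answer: $10170 - 594 \sqrt{41} \approx 6366.5$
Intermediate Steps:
$j{\left(S \right)} = 6 \sqrt{S + \frac{1 + S}{5 + S}}$ ($j{\left(S \right)} = 6 \sqrt{\frac{1 + S}{5 + S} + S} = 6 \sqrt{S + \frac{1 + S}{5 + S}}$)
$x{\left(U,O \right)} = - \frac{U}{2}$ ($x{\left(U,O \right)} = \frac{\left(-1\right) U}{2} = - \frac{U}{2}$)
$F{\left(c \right)} = 2 c \sqrt{41}$ ($F{\left(c \right)} = 6 \sqrt{\frac{1 + 4 + 4 \left(5 + 4\right)}{5 + 4}} c = 6 \sqrt{\frac{1 + 4 + 4 \cdot 9}{9}} c = 6 \sqrt{\frac{1 + 4 + 36}{9}} c = 6 \sqrt{\frac{1}{9} \cdot 41} c = 6 \sqrt{\frac{41}{9}} c = 6 \frac{\sqrt{41}}{3} c = 2 \sqrt{41} c = 2 c \sqrt{41}$)
$\left(99 + F{\left(x{\left(3,-5 \right)} \right)}\right)^{2} = \left(99 + 2 \left(\left(- \frac{1}{2}\right) 3\right) \sqrt{41}\right)^{2} = \left(99 + 2 \left(- \frac{3}{2}\right) \sqrt{41}\right)^{2} = \left(99 - 3 \sqrt{41}\right)^{2}$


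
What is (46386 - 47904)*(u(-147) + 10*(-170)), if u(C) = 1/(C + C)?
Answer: 126449653/49 ≈ 2.5806e+6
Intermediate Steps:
u(C) = 1/(2*C)
(46386 - 47904)*(u(-147) + 10*(-170)) = (46386 - 47904)*((½)/(-147) + 10*(-170)) = -1518*((½)*(-1/147) - 1700) = -1518*(-1/294 - 1700) = -1518*(-499801/294) = 126449653/49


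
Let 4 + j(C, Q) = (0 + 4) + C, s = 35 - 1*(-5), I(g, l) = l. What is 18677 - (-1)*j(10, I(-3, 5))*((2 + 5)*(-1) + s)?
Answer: 19007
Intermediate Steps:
s = 40 (s = 35 + 5 = 40)
j(C, Q) = C (j(C, Q) = -4 + ((0 + 4) + C) = -4 + (4 + C) = C)
18677 - (-1)*j(10, I(-3, 5))*((2 + 5)*(-1) + s) = 18677 - (-1)*10*((2 + 5)*(-1) + 40) = 18677 - (-1)*10*(7*(-1) + 40) = 18677 - (-1)*10*(-7 + 40) = 18677 - (-1)*10*33 = 18677 - (-1)*330 = 18677 - 1*(-330) = 18677 + 330 = 19007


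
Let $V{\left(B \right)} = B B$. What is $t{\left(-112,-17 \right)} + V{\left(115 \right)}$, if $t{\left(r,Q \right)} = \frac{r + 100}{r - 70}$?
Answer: $\frac{1203481}{91} \approx 13225.0$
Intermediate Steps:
$t{\left(r,Q \right)} = \frac{100 + r}{-70 + r}$
$V{\left(B \right)} = B^{2}$
$t{\left(-112,-17 \right)} + V{\left(115 \right)} = \frac{100 - 112}{-70 - 112} + 115^{2} = \frac{1}{-182} \left(-12\right) + 13225 = \left(- \frac{1}{182}\right) \left(-12\right) + 13225 = \frac{6}{91} + 13225 = \frac{1203481}{91}$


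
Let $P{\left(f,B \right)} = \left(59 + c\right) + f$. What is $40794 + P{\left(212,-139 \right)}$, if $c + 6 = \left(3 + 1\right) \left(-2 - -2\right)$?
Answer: $41059$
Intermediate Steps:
$c = -6$ ($c = -6 + \left(3 + 1\right) \left(-2 - -2\right) = -6 + 4 \left(-2 + 2\right) = -6 + 4 \cdot 0 = -6 + 0 = -6$)
$P{\left(f,B \right)} = 53 + f$ ($P{\left(f,B \right)} = \left(59 - 6\right) + f = 53 + f$)
$40794 + P{\left(212,-139 \right)} = 40794 + \left(53 + 212\right) = 40794 + 265 = 41059$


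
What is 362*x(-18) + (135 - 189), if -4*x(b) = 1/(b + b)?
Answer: -3707/72 ≈ -51.486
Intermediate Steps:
x(b) = -1/(8*b) (x(b) = -1/(4*(b + b)) = -1/(2*b)/4 = -1/(8*b))
362*x(-18) + (135 - 189) = 362*(-1/8/(-18)) + (135 - 189) = 362*(-1/8*(-1/18)) - 54 = 362*(1/144) - 54 = 181/72 - 54 = -3707/72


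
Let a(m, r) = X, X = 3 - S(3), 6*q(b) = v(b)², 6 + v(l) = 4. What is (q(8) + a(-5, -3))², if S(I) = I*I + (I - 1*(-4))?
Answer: 1369/9 ≈ 152.11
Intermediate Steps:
v(l) = -2 (v(l) = -6 + 4 = -2)
S(I) = 4 + I + I² (S(I) = I² + (I + 4) = I² + (4 + I) = 4 + I + I²)
q(b) = ⅔ (q(b) = (⅙)*(-2)² = (⅙)*4 = ⅔)
X = -13 (X = 3 - (4 + 3 + 3²) = 3 - (4 + 3 + 9) = 3 - 1*16 = 3 - 16 = -13)
a(m, r) = -13
(q(8) + a(-5, -3))² = (⅔ - 13)² = (-37/3)² = 1369/9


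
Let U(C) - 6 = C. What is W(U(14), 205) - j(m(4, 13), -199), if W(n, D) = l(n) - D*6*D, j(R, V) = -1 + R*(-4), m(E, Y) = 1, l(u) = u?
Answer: -252125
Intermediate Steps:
U(C) = 6 + C
j(R, V) = -1 - 4*R
W(n, D) = n - 6*D² (W(n, D) = n - D*6*D = n - 6*D*D = n - 6*D²)
W(U(14), 205) - j(m(4, 13), -199) = ((6 + 14) - 6*205²) - (-1 - 4*1) = (20 - 6*42025) - (-1 - 4) = (20 - 252150) - 1*(-5) = -252130 + 5 = -252125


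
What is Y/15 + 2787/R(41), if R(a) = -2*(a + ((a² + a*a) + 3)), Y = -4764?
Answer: -10831391/34060 ≈ -318.01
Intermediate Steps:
R(a) = -6 - 4*a² - 2*a (R(a) = -2*(a + ((a² + a²) + 3)) = -2*(a + (2*a² + 3)) = -2*(a + (3 + 2*a²)) = -2*(3 + a + 2*a²) = -6 - 4*a² - 2*a)
Y/15 + 2787/R(41) = -4764/15 + 2787/(-6 - 4*41² - 2*41) = -4764*1/15 + 2787/(-6 - 4*1681 - 82) = -1588/5 + 2787/(-6 - 6724 - 82) = -1588/5 + 2787/(-6812) = -1588/5 + 2787*(-1/6812) = -1588/5 - 2787/6812 = -10831391/34060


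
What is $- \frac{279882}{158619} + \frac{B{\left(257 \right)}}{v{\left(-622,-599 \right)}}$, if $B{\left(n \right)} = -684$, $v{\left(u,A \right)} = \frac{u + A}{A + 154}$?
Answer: $- \frac{146012574}{581603} \approx -251.05$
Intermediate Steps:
$v{\left(u,A \right)} = \frac{A + u}{154 + A}$
$- \frac{279882}{158619} + \frac{B{\left(257 \right)}}{v{\left(-622,-599 \right)}} = - \frac{279882}{158619} - \frac{684}{\frac{1}{154 - 599} \left(-599 - 622\right)} = \left(-279882\right) \frac{1}{158619} - \frac{684}{\frac{1}{-445} \left(-1221\right)} = - \frac{93294}{52873} - \frac{684}{\left(- \frac{1}{445}\right) \left(-1221\right)} = - \frac{93294}{52873} - \frac{684}{\frac{1221}{445}} = - \frac{93294}{52873} - \frac{101460}{407} = - \frac{146012574}{581603}$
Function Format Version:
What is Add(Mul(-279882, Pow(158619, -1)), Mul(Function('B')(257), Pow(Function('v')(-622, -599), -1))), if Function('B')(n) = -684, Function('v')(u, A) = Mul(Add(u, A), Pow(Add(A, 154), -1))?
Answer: Rational(-146012574, 581603) ≈ -251.05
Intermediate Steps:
Function('v')(u, A) = Mul(Pow(Add(154, A), -1), Add(A, u)) (Function('v')(u, A) = Mul(Add(A, u), Pow(Add(154, A), -1)) = Mul(Pow(Add(154, A), -1), Add(A, u)))
Add(Mul(-279882, Pow(158619, -1)), Mul(Function('B')(257), Pow(Function('v')(-622, -599), -1))) = Add(Mul(-279882, Pow(158619, -1)), Mul(-684, Pow(Mul(Pow(Add(154, -599), -1), Add(-599, -622)), -1))) = Add(Mul(-279882, Rational(1, 158619)), Mul(-684, Pow(Mul(Pow(-445, -1), -1221), -1))) = Add(Rational(-93294, 52873), Mul(-684, Pow(Mul(Rational(-1, 445), -1221), -1))) = Add(Rational(-93294, 52873), Mul(-684, Pow(Rational(1221, 445), -1))) = Add(Rational(-93294, 52873), Mul(-684, Rational(445, 1221))) = Add(Rational(-93294, 52873), Rational(-101460, 407)) = Rational(-146012574, 581603)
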